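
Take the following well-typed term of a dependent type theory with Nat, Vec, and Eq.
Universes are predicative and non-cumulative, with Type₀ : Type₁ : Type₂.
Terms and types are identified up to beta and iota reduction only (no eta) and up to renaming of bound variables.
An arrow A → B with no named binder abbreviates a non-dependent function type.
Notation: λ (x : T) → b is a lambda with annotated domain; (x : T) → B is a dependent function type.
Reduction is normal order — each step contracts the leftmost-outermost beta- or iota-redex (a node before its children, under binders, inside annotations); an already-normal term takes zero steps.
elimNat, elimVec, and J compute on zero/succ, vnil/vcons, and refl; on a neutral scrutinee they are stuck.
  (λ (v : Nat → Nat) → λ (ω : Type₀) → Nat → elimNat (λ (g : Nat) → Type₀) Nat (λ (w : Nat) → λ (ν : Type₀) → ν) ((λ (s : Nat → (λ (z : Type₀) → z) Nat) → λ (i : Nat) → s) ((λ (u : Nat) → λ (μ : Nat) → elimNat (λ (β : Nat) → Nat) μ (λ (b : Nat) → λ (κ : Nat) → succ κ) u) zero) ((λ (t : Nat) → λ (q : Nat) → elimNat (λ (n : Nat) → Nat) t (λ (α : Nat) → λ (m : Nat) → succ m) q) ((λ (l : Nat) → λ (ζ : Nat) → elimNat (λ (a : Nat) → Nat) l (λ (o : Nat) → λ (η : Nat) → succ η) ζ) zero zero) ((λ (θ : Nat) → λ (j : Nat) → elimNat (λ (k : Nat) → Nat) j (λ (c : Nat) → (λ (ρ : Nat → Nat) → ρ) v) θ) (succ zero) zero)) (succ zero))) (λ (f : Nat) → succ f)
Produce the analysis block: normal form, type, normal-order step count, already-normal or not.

reduced normal form:
  λ (v : Type₀) → Nat → Nat
inferred type:
  Type₀ → Type₀
normal-order step count: 10
term was already normal: no
first redex: a beta-redex


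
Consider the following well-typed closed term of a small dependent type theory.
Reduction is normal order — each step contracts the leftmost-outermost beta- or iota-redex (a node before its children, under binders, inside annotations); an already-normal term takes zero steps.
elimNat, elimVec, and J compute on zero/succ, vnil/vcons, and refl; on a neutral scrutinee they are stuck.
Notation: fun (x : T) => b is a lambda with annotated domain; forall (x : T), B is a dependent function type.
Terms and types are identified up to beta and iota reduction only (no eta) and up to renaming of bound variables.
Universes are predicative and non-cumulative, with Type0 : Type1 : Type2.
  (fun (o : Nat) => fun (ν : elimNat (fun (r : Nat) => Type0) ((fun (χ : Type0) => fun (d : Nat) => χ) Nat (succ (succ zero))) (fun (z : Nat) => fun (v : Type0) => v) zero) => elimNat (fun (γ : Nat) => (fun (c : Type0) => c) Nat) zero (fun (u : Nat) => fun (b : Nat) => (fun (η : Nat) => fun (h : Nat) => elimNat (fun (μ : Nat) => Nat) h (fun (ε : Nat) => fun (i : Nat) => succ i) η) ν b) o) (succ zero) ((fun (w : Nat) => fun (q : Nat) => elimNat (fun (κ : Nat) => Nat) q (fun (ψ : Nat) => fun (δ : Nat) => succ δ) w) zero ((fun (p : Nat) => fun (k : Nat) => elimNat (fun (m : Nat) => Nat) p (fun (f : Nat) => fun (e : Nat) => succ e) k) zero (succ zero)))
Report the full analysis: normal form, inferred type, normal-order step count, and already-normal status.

normal form:
  succ zero
the term's type:
  Nat
steps to reach normal form (normal order): 21
already normal: no
first redex: a beta-redex


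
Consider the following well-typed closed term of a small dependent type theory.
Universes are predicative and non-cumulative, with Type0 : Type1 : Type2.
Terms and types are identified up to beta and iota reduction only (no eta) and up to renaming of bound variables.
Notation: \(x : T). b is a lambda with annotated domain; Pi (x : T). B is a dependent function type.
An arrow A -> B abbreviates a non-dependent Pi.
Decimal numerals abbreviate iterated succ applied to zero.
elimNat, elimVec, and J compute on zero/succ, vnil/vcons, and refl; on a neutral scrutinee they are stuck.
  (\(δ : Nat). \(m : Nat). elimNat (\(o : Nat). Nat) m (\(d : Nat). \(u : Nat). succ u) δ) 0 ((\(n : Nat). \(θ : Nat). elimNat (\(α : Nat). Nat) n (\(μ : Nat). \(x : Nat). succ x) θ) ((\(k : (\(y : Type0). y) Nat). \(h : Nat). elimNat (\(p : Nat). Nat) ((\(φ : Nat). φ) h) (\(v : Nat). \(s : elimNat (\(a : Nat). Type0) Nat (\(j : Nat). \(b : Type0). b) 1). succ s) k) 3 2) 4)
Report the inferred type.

inferred type:
  Nat


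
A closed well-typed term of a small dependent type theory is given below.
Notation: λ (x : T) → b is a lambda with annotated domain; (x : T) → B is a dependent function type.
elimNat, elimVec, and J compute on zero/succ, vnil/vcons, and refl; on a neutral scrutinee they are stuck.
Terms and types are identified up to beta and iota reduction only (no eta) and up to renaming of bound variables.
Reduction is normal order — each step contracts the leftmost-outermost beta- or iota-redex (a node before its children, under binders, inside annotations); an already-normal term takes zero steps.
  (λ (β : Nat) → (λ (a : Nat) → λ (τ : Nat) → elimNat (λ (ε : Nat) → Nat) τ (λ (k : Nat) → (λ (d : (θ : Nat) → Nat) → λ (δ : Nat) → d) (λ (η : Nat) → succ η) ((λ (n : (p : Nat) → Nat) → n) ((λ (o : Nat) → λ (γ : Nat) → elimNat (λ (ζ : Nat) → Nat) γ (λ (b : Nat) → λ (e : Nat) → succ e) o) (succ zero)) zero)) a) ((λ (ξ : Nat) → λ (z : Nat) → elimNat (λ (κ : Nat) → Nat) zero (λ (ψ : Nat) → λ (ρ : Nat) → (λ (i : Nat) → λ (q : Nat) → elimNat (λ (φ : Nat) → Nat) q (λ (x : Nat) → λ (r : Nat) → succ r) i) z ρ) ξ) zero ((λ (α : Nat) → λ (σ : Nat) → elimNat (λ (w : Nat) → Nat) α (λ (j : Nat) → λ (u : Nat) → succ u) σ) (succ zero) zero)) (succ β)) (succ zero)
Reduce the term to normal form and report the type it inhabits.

resulting normal form:
  succ (succ zero)
inferred type:
  Nat
observation: reduction starts at a beta-redex, and 9 normal-order steps reach the normal form.


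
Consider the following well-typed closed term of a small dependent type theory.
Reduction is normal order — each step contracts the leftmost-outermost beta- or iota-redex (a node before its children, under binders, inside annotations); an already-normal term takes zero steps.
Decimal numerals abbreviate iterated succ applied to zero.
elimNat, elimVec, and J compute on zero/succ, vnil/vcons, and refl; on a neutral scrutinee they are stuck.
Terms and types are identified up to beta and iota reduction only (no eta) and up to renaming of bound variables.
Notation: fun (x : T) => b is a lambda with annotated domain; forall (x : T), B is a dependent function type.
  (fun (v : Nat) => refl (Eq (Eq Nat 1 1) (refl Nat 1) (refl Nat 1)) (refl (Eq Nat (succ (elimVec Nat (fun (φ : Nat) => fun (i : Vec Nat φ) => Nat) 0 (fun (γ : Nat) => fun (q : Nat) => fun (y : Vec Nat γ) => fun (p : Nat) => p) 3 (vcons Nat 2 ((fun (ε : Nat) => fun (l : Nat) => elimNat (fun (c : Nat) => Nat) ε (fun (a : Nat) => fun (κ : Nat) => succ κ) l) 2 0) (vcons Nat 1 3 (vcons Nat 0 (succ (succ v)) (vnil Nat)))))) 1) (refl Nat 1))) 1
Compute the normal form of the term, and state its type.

resulting normal form:
  refl (Eq (Eq Nat 1 1) (refl Nat 1) (refl Nat 1)) (refl (Eq Nat 1 1) (refl Nat 1))
the term's type:
  Eq (Eq (Eq Nat 1 1) (refl Nat 1) (refl Nat 1)) (refl (Eq Nat 1 1) (refl Nat 1)) (refl (Eq Nat 1 1) (refl Nat 1))


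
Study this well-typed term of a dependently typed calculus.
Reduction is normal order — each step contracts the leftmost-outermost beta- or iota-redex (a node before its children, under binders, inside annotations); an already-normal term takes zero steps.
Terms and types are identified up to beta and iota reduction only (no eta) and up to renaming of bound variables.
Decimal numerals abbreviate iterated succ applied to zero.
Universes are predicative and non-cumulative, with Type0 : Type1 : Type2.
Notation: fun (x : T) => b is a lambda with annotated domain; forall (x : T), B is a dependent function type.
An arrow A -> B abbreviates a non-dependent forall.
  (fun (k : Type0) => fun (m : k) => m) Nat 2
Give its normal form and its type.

resulting normal form:
  2
type:
  Nat


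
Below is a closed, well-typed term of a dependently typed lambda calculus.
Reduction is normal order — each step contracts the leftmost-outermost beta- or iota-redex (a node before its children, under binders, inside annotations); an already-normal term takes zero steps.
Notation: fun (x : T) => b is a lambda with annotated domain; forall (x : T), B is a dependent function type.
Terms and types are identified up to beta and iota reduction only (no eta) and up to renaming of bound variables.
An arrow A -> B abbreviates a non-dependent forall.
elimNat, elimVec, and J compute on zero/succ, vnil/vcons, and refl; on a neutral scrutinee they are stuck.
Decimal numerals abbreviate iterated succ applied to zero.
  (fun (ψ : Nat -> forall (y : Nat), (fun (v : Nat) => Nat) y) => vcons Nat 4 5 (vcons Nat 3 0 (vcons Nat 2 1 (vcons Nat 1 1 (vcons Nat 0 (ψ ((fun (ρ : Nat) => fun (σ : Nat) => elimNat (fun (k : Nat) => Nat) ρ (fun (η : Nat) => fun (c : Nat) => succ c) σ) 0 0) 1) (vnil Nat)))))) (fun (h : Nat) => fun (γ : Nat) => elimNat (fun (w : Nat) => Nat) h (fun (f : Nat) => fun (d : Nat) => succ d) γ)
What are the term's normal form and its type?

normal form:
  vcons Nat 4 5 (vcons Nat 3 0 (vcons Nat 2 1 (vcons Nat 1 1 (vcons Nat 0 1 (vnil Nat)))))
the term's type:
  Vec Nat 5
observation: 10 normal-order steps separate the term from its normal form.


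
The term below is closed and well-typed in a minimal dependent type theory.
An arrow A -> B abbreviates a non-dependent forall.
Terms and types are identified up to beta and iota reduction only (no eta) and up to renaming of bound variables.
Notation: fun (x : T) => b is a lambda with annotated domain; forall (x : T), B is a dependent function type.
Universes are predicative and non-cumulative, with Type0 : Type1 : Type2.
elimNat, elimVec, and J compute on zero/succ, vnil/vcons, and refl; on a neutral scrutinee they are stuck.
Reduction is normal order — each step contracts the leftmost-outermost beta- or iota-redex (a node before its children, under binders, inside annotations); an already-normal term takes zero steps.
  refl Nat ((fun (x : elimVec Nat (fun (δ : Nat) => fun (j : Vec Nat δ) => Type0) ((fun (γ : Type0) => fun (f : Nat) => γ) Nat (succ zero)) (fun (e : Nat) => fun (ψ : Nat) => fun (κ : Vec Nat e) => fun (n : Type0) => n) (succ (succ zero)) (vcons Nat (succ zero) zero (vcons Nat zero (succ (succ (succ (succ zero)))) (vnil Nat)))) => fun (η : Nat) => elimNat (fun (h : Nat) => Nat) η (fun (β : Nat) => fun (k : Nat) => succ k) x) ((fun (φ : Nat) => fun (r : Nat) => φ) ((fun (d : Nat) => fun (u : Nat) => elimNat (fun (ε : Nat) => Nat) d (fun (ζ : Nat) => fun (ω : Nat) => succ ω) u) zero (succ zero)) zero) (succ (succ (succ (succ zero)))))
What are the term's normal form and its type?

normal form:
  refl Nat (succ (succ (succ (succ (succ zero)))))
type:
  Eq Nat (succ (succ (succ (succ (succ zero))))) (succ (succ (succ (succ (succ zero)))))
observation: 14 normal-order steps normalize the term, beginning with a beta-redex.


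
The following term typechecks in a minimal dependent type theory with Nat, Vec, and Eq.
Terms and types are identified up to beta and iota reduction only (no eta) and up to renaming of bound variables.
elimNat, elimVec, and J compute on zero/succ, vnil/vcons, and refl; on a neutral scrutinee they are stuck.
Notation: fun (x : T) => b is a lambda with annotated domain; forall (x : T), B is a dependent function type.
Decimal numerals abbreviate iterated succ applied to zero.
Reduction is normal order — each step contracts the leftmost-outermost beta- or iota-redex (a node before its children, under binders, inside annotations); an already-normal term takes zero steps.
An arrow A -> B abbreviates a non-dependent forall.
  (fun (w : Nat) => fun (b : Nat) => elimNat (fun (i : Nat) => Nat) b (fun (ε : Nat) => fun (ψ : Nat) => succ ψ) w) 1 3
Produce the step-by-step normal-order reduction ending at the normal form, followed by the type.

normal-order reduction sequence:
  (fun (w : Nat) => fun (b : Nat) => elimNat (fun (i : Nat) => Nat) b (fun (ε : Nat) => fun (ψ : Nat) => succ ψ) w) 1 3
  ~> (fun (w : Nat) => elimNat (fun (b : Nat) => Nat) w (fun (i : Nat) => fun (ε : Nat) => succ ε) 1) 3
  ~> elimNat (fun (w : Nat) => Nat) 3 (fun (b : Nat) => fun (i : Nat) => succ i) 1
  ~> (fun (w : Nat) => fun (b : Nat) => succ b) 0 (elimNat (fun (i : Nat) => Nat) 3 (fun (ε : Nat) => fun (ψ : Nat) => succ ψ) 0)
  ~> (fun (w : Nat) => succ w) (elimNat (fun (b : Nat) => Nat) 3 (fun (i : Nat) => fun (ε : Nat) => succ ε) 0)
  ~> succ (elimNat (fun (w : Nat) => Nat) 3 (fun (b : Nat) => fun (i : Nat) => succ i) 0)
  ~> 4
type:
  Nat


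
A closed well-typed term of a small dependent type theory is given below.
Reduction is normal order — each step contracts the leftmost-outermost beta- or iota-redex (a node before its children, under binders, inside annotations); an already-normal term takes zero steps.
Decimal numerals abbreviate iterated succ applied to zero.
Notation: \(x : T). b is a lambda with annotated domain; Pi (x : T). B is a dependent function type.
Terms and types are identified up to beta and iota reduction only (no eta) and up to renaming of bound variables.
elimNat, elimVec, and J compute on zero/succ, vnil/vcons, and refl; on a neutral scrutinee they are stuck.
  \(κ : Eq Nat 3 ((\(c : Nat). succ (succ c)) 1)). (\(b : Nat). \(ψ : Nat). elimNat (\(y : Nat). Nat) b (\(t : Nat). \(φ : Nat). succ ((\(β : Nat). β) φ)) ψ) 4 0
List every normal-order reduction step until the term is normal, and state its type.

normal-order reduction:
  \(κ : Eq Nat 3 ((\(c : Nat). succ (succ c)) 1)). (\(b : Nat). \(ψ : Nat). elimNat (\(y : Nat). Nat) b (\(t : Nat). \(φ : Nat). succ ((\(β : Nat). β) φ)) ψ) 4 0
  ~> \(κ : Eq Nat 3 3). (\(c : Nat). \(b : Nat). elimNat (\(ψ : Nat). Nat) c (\(y : Nat). \(t : Nat). succ ((\(φ : Nat). φ) t)) b) 4 0
  ~> \(κ : Eq Nat 3 3). (\(c : Nat). elimNat (\(b : Nat). Nat) 4 (\(ψ : Nat). \(y : Nat). succ ((\(t : Nat). t) y)) c) 0
  ~> \(κ : Eq Nat 3 3). elimNat (\(c : Nat). Nat) 4 (\(b : Nat). \(ψ : Nat). succ ((\(y : Nat). y) ψ)) 0
  ~> \(κ : Eq Nat 3 3). 4
inferred type:
  Pi (κ : Eq Nat 3 3). Nat


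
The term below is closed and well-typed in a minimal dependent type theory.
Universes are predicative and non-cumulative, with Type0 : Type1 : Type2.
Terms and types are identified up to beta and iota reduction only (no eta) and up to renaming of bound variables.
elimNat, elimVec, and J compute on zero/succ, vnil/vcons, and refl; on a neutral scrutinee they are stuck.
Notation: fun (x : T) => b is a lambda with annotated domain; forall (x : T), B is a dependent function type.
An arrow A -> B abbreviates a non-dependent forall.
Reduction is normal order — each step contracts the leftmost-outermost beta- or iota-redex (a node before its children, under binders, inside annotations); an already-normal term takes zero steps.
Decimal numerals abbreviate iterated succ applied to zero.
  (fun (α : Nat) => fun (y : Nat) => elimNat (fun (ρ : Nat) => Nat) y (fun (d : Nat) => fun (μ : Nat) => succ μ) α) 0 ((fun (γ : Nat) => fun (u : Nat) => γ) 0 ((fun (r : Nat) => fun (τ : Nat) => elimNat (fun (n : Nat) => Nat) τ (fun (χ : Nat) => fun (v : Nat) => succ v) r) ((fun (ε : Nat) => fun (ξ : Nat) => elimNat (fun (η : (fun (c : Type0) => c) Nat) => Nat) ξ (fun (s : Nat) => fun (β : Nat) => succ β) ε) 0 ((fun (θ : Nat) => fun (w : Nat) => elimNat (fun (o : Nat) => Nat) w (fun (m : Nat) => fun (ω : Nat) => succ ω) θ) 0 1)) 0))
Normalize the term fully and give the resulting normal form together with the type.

reduced normal form:
  0
type:
  Nat
observation: the first redex contracted is a beta-redex; the normal form is reached in 5 normal-order steps.


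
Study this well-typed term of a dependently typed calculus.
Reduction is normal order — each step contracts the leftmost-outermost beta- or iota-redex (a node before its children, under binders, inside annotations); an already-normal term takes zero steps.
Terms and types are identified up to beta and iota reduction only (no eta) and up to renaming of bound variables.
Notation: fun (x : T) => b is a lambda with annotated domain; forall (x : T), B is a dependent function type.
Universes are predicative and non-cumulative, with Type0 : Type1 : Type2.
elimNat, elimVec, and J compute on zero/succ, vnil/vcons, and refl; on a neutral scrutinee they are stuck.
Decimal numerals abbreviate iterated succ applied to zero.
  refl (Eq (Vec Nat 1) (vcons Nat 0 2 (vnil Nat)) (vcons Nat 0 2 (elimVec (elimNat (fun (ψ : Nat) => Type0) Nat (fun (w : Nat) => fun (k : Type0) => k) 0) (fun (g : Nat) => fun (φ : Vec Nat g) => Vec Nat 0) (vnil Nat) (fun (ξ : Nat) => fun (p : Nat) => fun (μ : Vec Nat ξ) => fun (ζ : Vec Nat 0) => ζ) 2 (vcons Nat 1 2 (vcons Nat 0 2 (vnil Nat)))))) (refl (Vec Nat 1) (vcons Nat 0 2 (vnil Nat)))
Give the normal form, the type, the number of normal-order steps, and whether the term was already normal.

reduced normal form:
  refl (Eq (Vec Nat 1) (vcons Nat 0 2 (vnil Nat)) (vcons Nat 0 2 (vnil Nat))) (refl (Vec Nat 1) (vcons Nat 0 2 (vnil Nat)))
type:
  Eq (Eq (Vec Nat 1) (vcons Nat 0 2 (vnil Nat)) (vcons Nat 0 2 (vnil Nat))) (refl (Vec Nat 1) (vcons Nat 0 2 (vnil Nat))) (refl (Vec Nat 1) (vcons Nat 0 2 (vnil Nat)))
normal-order step count: 11
started in normal form: no
first contracted redex: an elimVec iota-redex


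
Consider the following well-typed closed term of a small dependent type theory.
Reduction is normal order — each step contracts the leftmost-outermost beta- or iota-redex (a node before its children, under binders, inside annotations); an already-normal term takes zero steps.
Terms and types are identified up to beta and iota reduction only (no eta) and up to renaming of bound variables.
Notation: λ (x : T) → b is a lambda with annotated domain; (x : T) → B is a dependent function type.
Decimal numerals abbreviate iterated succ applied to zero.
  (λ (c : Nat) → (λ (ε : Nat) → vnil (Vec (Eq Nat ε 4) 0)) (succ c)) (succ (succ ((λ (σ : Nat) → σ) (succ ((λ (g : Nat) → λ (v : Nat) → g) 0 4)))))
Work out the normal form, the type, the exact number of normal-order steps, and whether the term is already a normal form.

resulting normal form:
  vnil (Vec (Eq Nat 4 4) 0)
inferred type:
  Vec (Vec (Eq Nat 4 4) 0) 0
normal-order step count: 5
term was already normal: no
first redex: a beta-redex


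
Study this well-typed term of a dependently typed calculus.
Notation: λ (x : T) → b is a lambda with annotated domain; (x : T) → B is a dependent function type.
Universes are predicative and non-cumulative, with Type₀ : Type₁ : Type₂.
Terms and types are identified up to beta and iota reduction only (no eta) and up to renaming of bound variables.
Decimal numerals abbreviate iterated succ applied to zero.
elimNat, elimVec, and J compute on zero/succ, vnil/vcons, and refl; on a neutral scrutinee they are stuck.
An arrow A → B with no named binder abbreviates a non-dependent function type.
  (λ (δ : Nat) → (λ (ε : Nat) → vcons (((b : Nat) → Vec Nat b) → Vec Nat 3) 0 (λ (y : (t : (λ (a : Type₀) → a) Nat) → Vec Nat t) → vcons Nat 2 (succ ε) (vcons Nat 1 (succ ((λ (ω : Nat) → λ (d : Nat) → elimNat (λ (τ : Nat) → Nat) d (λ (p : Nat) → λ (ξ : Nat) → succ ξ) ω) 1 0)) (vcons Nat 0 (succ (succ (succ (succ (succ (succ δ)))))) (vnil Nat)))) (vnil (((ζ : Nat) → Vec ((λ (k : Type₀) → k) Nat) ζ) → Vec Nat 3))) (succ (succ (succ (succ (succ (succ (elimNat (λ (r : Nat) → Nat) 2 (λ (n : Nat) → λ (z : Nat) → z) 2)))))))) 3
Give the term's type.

the term's type:
  Vec (((δ : Nat) → Vec Nat δ) → Vec Nat 3) 1


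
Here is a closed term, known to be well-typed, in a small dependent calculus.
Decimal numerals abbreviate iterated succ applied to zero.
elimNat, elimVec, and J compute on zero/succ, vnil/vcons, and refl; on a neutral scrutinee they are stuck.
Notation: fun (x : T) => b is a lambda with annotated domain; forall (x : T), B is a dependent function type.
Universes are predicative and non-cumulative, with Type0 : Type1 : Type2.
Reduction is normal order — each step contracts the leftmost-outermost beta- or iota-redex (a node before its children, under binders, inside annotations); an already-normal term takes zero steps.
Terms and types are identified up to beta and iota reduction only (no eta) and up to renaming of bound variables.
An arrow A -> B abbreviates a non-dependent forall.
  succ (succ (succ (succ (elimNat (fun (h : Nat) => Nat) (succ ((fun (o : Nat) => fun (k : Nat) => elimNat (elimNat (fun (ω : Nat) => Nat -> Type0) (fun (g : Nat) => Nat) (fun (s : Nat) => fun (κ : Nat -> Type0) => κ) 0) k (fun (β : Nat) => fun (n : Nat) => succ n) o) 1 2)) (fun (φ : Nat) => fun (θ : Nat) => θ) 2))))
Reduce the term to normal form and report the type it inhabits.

normal form:
  8
inferred type:
  Nat
observation: normalization takes exactly 13 steps under the normal-order strategy.


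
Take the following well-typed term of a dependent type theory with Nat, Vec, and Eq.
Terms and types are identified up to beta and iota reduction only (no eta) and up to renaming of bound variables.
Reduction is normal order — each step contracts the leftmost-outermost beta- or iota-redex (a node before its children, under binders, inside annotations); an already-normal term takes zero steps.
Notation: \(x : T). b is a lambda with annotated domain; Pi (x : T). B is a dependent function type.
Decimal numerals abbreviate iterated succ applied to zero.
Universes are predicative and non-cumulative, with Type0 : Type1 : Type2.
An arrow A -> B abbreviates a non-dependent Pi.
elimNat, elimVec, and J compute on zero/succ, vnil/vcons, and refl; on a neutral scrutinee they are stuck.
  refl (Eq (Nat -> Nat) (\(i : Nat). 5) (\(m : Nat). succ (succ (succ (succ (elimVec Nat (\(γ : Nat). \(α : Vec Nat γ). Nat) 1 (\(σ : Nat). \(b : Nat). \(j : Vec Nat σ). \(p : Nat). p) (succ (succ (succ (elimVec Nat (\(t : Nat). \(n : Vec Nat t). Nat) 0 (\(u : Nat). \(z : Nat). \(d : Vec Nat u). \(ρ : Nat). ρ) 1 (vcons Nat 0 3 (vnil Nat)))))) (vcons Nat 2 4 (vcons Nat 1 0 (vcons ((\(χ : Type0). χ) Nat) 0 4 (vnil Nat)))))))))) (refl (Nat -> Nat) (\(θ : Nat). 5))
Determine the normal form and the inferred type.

reduced normal form:
  refl (Eq (Nat -> Nat) (\(i : Nat). 5) (\(m : Nat). 5)) (refl (Nat -> Nat) (\(γ : Nat). 5))
type:
  Eq (Eq (Nat -> Nat) (\(i : Nat). 5) (\(m : Nat). 5)) (refl (Nat -> Nat) (\(γ : Nat). 5)) (refl (Nat -> Nat) (\(α : Nat). 5))
observation: the term reaches its normal form after 16 normal-order steps.


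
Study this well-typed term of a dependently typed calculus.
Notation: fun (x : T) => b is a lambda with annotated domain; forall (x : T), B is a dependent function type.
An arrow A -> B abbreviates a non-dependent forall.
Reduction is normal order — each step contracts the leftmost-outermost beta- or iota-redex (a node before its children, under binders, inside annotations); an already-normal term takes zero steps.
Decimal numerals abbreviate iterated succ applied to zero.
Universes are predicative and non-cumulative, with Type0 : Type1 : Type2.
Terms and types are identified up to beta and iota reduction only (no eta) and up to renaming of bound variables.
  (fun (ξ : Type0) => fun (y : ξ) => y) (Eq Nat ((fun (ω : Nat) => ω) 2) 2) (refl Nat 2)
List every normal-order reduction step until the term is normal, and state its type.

reduction (normal order):
  (fun (ξ : Type0) => fun (y : ξ) => y) (Eq Nat ((fun (ω : Nat) => ω) 2) 2) (refl Nat 2)
  ~> (fun (ξ : Eq Nat ((fun (y : Nat) => y) 2) 2) => ξ) (refl Nat 2)
  ~> refl Nat 2
the term's type:
  Eq Nat 2 2


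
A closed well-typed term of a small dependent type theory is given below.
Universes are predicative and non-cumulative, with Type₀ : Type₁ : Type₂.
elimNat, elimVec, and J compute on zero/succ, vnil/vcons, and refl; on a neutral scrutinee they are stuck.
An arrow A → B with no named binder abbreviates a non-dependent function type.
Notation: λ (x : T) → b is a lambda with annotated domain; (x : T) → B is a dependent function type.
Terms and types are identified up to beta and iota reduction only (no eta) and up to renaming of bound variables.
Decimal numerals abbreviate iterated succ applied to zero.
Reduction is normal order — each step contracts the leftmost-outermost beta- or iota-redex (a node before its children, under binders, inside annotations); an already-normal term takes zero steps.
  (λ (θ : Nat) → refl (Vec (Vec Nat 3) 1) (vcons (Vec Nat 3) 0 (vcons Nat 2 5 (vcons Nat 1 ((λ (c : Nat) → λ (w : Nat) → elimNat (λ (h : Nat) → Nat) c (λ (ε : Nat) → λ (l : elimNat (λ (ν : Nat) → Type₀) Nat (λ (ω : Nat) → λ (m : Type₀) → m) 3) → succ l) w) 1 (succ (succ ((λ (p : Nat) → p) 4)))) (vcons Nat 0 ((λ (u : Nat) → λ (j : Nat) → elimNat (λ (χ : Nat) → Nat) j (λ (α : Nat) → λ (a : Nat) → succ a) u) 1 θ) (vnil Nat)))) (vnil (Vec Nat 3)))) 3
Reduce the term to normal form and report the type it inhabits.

resulting normal form:
  refl (Vec (Vec Nat 3) 1) (vcons (Vec Nat 3) 0 (vcons Nat 2 5 (vcons Nat 1 7 (vcons Nat 0 4 (vnil Nat)))) (vnil (Vec Nat 3)))
type:
  Eq (Vec (Vec Nat 3) 1) (vcons (Vec Nat 3) 0 (vcons Nat 2 5 (vcons Nat 1 7 (vcons Nat 0 4 (vnil Nat)))) (vnil (Vec Nat 3))) (vcons (Vec Nat 3) 0 (vcons Nat 2 5 (vcons Nat 1 7 (vcons Nat 0 4 (vnil Nat)))) (vnil (Vec Nat 3)))


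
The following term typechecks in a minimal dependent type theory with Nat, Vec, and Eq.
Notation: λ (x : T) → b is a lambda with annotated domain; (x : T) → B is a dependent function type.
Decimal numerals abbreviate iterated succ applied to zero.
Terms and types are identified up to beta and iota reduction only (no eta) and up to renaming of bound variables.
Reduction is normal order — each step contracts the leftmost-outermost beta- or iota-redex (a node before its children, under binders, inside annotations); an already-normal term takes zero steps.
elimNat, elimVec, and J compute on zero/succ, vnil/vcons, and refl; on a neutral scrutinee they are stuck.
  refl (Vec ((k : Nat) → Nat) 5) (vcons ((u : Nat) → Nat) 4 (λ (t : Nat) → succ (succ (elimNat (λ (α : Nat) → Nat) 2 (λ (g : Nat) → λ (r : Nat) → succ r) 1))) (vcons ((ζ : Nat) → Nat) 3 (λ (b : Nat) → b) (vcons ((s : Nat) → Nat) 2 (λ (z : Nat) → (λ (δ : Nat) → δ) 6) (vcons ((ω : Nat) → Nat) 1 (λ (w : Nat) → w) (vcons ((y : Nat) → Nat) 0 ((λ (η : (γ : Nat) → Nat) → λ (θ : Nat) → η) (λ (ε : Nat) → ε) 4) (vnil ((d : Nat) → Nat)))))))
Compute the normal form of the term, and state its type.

reduced normal form:
  refl (Vec ((k : Nat) → Nat) 5) (vcons ((u : Nat) → Nat) 4 (λ (t : Nat) → 5) (vcons ((α : Nat) → Nat) 3 (λ (g : Nat) → g) (vcons ((r : Nat) → Nat) 2 (λ (ζ : Nat) → 6) (vcons ((b : Nat) → Nat) 1 (λ (s : Nat) → s) (vcons ((z : Nat) → Nat) 0 (λ (δ : Nat) → δ) (vnil ((ω : Nat) → Nat)))))))
inferred type:
  Eq (Vec ((k : Nat) → Nat) 5) (vcons ((u : Nat) → Nat) 4 (λ (t : Nat) → 5) (vcons ((α : Nat) → Nat) 3 (λ (g : Nat) → g) (vcons ((r : Nat) → Nat) 2 (λ (ζ : Nat) → 6) (vcons ((b : Nat) → Nat) 1 (λ (s : Nat) → s) (vcons ((z : Nat) → Nat) 0 (λ (δ : Nat) → δ) (vnil ((ω : Nat) → Nat))))))) (vcons ((w : Nat) → Nat) 4 (λ (y : Nat) → 5) (vcons ((η : Nat) → Nat) 3 (λ (γ : Nat) → γ) (vcons ((θ : Nat) → Nat) 2 (λ (ε : Nat) → 6) (vcons ((d : Nat) → Nat) 1 (λ (ρ : Nat) → ρ) (vcons ((v : Nat) → Nat) 0 (λ (f : Nat) → f) (vnil ((m : Nat) → Nat)))))))
observation: contracting an elimNat iota-redex first, the term normalizes in 7 steps.


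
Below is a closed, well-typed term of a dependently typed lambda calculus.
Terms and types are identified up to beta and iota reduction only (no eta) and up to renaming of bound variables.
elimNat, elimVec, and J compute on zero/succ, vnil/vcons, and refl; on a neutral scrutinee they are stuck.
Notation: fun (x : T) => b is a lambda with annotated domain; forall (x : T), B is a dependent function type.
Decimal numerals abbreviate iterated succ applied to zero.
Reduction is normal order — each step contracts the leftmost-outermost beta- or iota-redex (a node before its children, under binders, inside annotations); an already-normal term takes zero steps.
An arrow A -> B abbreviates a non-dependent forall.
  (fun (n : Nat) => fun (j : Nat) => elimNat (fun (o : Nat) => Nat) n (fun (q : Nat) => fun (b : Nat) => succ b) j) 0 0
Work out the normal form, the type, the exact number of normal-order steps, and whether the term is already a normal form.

reduced normal form:
  0
inferred type:
  Nat
normal-order step count: 3
term was already normal: no
first contracted redex: a beta-redex


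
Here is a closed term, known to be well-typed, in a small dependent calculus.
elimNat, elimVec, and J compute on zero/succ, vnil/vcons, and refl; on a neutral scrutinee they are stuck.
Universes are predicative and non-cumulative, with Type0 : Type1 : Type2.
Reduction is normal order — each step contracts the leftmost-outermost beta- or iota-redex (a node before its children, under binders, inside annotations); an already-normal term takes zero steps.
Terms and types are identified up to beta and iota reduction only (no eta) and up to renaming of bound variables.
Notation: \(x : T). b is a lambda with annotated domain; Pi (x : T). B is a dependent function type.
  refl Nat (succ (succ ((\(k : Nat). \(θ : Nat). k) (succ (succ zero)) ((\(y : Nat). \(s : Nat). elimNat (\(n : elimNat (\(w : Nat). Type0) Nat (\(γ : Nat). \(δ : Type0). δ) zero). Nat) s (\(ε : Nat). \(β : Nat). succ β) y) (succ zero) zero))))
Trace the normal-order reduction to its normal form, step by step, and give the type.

normal-order reduction sequence:
  refl Nat (succ (succ ((\(k : Nat). \(θ : Nat). k) (succ (succ zero)) ((\(y : Nat). \(s : Nat). elimNat (\(n : elimNat (\(w : Nat). Type0) Nat (\(γ : Nat). \(δ : Type0). δ) zero). Nat) s (\(ε : Nat). \(β : Nat). succ β) y) (succ zero) zero))))
  ~> refl Nat (succ (succ ((\(k : Nat). succ (succ zero)) ((\(θ : Nat). \(y : Nat). elimNat (\(s : elimNat (\(n : Nat). Type0) Nat (\(w : Nat). \(γ : Type0). γ) zero). Nat) y (\(δ : Nat). \(ε : Nat). succ ε) θ) (succ zero) zero))))
  ~> refl Nat (succ (succ (succ (succ zero))))
the term's type:
  Eq Nat (succ (succ (succ (succ zero)))) (succ (succ (succ (succ zero))))


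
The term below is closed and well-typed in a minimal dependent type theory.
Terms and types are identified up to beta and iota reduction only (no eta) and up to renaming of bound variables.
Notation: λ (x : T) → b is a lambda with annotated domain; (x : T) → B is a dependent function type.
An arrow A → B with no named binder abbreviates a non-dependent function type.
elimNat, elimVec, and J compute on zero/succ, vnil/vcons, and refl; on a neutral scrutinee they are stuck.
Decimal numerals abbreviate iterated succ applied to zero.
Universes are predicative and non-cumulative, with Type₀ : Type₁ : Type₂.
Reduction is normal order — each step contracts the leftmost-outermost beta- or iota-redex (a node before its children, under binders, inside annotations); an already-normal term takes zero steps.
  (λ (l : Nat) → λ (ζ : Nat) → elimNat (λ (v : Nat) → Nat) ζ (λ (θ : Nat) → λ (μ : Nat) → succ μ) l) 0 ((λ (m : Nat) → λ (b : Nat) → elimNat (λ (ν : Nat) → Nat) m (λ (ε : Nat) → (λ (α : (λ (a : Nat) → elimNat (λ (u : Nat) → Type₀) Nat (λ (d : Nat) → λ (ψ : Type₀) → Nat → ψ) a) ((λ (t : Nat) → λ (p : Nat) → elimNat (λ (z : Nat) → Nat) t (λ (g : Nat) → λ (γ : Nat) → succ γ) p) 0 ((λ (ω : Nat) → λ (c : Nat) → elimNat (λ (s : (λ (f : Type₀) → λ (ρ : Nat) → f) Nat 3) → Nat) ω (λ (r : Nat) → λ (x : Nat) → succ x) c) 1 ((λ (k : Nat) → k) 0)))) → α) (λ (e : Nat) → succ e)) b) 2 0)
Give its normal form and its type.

reduced normal form:
  2
the term's type:
  Nat
observation: reduction starts at a beta-redex, and 6 normal-order steps reach the normal form.


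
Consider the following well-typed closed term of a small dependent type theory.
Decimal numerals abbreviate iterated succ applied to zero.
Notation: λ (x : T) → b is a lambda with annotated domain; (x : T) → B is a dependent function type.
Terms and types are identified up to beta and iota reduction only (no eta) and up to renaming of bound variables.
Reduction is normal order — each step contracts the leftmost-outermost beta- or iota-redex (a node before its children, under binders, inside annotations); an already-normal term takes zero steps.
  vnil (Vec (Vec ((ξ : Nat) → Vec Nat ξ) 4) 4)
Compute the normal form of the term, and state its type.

resulting normal form:
  vnil (Vec (Vec ((ξ : Nat) → Vec Nat ξ) 4) 4)
inferred type:
  Vec (Vec (Vec ((ξ : Nat) → Vec Nat ξ) 4) 4) 0


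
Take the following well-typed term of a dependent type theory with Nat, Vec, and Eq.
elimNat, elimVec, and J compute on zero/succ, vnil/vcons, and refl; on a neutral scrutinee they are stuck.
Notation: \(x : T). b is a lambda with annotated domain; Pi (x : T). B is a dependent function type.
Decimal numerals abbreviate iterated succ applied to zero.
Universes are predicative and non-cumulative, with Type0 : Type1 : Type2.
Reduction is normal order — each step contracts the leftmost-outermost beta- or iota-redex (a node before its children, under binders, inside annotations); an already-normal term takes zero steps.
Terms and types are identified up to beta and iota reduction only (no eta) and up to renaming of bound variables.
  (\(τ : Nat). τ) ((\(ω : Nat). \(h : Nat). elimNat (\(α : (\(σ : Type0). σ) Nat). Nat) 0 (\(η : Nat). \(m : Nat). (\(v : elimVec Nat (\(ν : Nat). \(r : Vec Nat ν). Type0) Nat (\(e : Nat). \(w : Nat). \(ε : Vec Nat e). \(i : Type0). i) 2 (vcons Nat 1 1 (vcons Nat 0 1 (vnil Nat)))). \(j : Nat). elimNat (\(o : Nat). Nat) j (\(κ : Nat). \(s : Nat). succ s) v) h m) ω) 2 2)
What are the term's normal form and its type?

resulting normal form:
  4
inferred type:
  Nat
observation: contracting a beta-redex first, the term normalizes in 28 steps.


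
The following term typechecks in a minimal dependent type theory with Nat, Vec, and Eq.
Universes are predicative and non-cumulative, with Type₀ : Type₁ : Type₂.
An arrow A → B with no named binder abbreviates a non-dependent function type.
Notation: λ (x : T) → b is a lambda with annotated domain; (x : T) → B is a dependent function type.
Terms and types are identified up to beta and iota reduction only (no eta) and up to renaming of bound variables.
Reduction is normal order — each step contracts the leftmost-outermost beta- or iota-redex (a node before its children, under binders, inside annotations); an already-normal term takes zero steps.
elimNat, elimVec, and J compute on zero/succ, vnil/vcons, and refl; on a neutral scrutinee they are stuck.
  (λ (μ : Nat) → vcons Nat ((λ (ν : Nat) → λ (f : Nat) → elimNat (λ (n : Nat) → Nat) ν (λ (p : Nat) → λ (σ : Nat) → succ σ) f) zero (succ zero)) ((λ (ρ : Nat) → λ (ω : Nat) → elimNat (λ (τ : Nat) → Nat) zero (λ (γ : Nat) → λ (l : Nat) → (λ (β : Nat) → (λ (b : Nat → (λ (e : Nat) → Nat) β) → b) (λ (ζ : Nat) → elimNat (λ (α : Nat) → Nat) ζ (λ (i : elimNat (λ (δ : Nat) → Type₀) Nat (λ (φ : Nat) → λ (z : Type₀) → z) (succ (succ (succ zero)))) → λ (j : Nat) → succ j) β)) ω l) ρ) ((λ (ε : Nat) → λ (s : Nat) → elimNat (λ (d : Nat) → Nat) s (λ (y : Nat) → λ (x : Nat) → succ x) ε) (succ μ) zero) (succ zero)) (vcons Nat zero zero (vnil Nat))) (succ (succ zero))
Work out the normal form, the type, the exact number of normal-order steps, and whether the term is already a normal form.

reduced normal form:
  vcons Nat (succ zero) (succ (succ (succ zero))) (vcons Nat zero zero (vnil Nat))
type:
  Vec Nat (succ (succ zero))
steps to reach normal form (normal order): 38
started in normal form: no
first redex: a beta-redex


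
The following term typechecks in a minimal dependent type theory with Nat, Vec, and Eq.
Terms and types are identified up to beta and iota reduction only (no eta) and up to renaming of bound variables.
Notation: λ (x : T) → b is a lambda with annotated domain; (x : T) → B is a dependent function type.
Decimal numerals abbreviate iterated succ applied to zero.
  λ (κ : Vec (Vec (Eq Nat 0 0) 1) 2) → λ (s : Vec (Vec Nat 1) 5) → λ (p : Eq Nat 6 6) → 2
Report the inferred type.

the term's type:
  (κ : Vec (Vec (Eq Nat 0 0) 1) 2) → (s : Vec (Vec Nat 1) 5) → (p : Eq Nat 6 6) → Nat


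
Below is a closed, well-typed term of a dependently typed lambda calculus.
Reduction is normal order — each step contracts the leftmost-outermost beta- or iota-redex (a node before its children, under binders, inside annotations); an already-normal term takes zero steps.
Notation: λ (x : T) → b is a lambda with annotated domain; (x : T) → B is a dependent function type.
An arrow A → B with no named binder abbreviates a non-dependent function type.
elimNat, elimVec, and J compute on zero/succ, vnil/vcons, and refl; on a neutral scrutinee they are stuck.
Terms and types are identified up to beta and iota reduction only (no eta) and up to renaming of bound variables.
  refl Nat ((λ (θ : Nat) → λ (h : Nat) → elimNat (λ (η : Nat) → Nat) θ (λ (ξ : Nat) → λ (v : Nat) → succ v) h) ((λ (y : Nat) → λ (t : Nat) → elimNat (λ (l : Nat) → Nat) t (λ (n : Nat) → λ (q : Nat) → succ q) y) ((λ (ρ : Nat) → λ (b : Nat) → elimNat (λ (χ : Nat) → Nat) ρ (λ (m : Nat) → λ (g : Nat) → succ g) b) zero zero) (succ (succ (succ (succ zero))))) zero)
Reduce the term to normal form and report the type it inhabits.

resulting normal form:
  refl Nat (succ (succ (succ (succ zero))))
inferred type:
  Eq Nat (succ (succ (succ (succ zero)))) (succ (succ (succ (succ zero))))
observation: the term reaches its normal form after 9 normal-order steps.


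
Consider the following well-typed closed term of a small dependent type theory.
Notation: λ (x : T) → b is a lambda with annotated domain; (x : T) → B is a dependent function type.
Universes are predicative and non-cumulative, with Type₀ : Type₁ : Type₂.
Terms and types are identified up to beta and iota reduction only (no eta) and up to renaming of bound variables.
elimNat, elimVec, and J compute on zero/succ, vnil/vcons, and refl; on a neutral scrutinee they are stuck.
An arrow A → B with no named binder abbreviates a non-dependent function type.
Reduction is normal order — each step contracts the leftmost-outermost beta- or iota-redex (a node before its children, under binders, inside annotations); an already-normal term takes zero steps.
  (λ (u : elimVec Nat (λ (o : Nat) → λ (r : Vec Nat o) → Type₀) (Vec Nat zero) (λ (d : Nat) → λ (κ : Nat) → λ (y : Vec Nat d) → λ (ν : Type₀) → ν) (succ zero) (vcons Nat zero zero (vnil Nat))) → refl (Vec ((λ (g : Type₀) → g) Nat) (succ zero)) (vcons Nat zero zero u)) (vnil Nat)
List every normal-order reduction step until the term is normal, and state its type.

normal-order reduction:
  (λ (u : elimVec Nat (λ (o : Nat) → λ (r : Vec Nat o) → Type₀) (Vec Nat zero) (λ (d : Nat) → λ (κ : Nat) → λ (y : Vec Nat d) → λ (ν : Type₀) → ν) (succ zero) (vcons Nat zero zero (vnil Nat))) → refl (Vec ((λ (g : Type₀) → g) Nat) (succ zero)) (vcons Nat zero zero u)) (vnil Nat)
  ~> refl (Vec ((λ (u : Type₀) → u) Nat) (succ zero)) (vcons Nat zero zero (vnil Nat))
  ~> refl (Vec Nat (succ zero)) (vcons Nat zero zero (vnil Nat))
type:
  Eq (Vec Nat (succ zero)) (vcons Nat zero zero (vnil Nat)) (vcons Nat zero zero (vnil Nat))


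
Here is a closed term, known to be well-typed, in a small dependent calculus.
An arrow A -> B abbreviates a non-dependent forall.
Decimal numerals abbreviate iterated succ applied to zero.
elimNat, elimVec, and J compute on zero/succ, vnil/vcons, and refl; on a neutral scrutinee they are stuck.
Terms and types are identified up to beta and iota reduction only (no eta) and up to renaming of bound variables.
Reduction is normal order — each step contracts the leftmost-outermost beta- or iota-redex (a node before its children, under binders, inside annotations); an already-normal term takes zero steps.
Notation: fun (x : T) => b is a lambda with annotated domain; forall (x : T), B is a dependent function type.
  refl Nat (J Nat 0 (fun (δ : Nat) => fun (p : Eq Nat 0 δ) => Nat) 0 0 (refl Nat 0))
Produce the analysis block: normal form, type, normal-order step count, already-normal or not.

normal form:
  refl Nat 0
the term's type:
  Eq Nat 0 0
steps to reach normal form (normal order): 1
started in normal form: no
first contracted redex: a J iota-redex
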